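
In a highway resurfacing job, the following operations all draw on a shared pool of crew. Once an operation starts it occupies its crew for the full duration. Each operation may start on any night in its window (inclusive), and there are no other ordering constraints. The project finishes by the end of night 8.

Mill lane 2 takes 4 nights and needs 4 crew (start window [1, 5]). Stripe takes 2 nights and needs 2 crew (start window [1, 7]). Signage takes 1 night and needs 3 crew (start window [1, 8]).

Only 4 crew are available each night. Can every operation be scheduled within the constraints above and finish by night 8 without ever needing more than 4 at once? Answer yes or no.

Schedule Mill lane 2@1, Stripe@5, Signage@7: n1:4  n2:4  n3:4  n4:4  n5:2  n6:2  n7:3  n8:0 — peak 4 ≤ 4.

yes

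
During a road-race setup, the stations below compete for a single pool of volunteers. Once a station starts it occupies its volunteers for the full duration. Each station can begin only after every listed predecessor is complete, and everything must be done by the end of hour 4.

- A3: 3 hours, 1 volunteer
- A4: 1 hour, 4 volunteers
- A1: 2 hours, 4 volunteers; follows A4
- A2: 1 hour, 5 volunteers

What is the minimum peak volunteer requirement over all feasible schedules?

Early-start (A3@1, A4@1, A1@2, A2@1) gives peak 10: h1:10  h2:5  h3:5  h4:0.
Shift A2→4.
Schedule A3@1, A4@1, A1@2, A2@4: h1:5  h2:5  h3:5  h4:5 — peak 5.
Total volunteer-hours = 20 over 4 hours ⇒ peak ≥ ⌈20/4⌉ = 5, so 5 is optimal.

5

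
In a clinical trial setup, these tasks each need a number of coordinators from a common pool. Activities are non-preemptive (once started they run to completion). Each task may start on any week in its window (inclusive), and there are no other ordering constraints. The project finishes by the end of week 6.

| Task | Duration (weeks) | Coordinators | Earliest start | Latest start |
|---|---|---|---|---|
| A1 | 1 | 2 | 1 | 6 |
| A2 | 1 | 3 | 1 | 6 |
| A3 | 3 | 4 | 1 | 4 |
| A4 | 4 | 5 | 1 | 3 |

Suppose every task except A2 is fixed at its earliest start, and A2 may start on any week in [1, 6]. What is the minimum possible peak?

11

A2@1: w1:14  w2:9  w3:9  w4:5  w5:0  w6:0 → peak 14
A2@2: w1:11  w2:12  w3:9  w4:5  w5:0  w6:0 → peak 12
A2@3: w1:11  w2:9  w3:12  w4:5  w5:0  w6:0 → peak 12
A2@4: w1:11  w2:9  w3:9  w4:8  w5:0  w6:0 → peak 11
A2@5: w1:11  w2:9  w3:9  w4:5  w5:3  w6:0 → peak 11
A2@6: w1:11  w2:9  w3:9  w4:5  w5:0  w6:3 → peak 11
Best is A2@4, peak 11.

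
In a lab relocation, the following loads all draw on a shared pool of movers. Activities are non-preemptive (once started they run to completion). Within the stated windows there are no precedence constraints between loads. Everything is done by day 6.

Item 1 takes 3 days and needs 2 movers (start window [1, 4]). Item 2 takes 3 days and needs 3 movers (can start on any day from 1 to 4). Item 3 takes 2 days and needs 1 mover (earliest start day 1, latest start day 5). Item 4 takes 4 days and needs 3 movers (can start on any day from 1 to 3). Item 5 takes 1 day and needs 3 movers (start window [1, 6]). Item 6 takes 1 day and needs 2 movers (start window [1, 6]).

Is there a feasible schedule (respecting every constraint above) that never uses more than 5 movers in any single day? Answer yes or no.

no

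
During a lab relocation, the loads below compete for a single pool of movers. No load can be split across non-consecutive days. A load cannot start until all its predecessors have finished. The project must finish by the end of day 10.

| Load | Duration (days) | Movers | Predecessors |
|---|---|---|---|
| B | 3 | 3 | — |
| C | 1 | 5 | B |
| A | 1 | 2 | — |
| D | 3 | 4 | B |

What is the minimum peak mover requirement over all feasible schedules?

5

Early-start (B@1, C@4, A@1, D@4) gives peak 9: d1:5  d2:3  d3:3  d4:9  d5:4  d6:4  d7:0  d8:0  d9:0  d10:0.
Shift D→5.
Schedule B@1, C@4, A@1, D@5: d1:5  d2:3  d3:3  d4:5  d5:4  d6:4  d7:4  d8:0  d9:0  d10:0 — peak 5.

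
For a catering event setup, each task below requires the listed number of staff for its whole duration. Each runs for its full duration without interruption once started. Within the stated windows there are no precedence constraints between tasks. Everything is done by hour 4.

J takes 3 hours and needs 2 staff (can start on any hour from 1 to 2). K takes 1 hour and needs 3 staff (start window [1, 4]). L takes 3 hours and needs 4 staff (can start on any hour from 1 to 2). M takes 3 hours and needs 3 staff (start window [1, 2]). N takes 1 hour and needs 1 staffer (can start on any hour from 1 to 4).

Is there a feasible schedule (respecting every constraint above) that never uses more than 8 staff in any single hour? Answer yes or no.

no

The minimum achievable peak is 9; 8 < 9, so no feasible schedule stays within the cap.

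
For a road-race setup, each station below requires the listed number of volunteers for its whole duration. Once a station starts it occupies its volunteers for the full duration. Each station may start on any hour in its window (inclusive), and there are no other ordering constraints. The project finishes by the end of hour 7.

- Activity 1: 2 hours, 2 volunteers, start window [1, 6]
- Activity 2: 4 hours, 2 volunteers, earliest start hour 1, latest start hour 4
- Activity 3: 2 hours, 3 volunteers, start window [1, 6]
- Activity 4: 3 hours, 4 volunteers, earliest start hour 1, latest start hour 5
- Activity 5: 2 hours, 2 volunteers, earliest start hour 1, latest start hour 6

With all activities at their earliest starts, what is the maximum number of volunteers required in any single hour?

13

Early-start schedule: Activity 1@1, Activity 2@1, Activity 3@1, Activity 4@1, Activity 5@1.
Load per hour: hour 1: 13, hour 2: 13, hour 3: 6, hour 4: 2, hour 5: 0, hour 6: 0, hour 7: 0.
Peak is 13.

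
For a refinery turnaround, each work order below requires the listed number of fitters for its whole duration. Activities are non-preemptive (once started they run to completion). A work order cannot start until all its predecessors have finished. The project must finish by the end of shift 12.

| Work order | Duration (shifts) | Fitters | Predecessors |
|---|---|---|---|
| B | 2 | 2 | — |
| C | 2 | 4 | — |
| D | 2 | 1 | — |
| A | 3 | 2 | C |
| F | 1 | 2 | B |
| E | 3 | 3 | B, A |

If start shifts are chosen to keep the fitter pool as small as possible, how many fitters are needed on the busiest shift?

Early-start (B@1, C@1, D@1, A@3, F@3, E@6) gives peak 7: s1:7  s2:7  s3:4  s4:2  s5:2  s6:3  s7:3  s8:3  s9:0  s10:0  s11:0  s12:0.
Shift C→3, A→5, F→5, E→8.
Schedule B@1, C@3, D@1, A@5, F@5, E@8: s1:3  s2:3  s3:4  s4:4  s5:4  s6:2  s7:2  s8:3  s9:3  s10:3  s11:0  s12:0 — peak 4.

4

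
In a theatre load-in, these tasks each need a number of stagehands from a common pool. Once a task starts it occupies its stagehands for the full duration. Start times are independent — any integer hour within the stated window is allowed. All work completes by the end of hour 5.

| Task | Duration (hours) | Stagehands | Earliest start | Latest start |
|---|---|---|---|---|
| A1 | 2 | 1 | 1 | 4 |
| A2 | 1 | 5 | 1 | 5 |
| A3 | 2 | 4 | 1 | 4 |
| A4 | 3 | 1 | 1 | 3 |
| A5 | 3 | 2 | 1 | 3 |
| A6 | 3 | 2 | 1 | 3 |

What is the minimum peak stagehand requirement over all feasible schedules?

Early-start (A1@1, A2@1, A3@1, A4@1, A5@1, A6@1) gives peak 15: h1:15  h2:10  h3:5  h4:0  h5:0.
Shift A1→2, A3→4, A4→2, A6→2.
Schedule A1@2, A2@1, A3@4, A4@2, A5@1, A6@2: h1:7  h2:6  h3:6  h4:7  h5:4 — peak 7.

7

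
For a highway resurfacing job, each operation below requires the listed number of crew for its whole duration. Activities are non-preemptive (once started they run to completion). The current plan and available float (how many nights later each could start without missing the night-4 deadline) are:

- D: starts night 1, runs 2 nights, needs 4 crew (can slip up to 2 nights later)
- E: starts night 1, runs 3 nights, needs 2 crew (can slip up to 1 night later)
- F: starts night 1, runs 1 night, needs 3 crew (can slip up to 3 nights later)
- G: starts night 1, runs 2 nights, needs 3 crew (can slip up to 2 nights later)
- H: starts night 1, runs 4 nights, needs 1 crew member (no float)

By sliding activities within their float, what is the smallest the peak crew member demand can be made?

7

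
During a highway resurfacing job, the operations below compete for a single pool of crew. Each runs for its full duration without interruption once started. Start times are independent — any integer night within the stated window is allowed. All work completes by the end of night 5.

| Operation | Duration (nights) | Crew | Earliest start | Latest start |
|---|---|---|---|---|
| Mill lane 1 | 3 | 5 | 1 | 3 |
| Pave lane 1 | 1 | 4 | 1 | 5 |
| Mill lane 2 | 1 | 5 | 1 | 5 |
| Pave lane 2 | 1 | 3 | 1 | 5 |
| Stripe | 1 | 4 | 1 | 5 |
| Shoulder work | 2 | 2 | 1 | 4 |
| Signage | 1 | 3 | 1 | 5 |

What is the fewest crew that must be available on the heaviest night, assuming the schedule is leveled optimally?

8

Early-start (Mill lane 1@1, Pave lane 1@1, Mill lane 2@1, Pave lane 2@1, Stripe@1, Shoulder work@1, Signage@1) gives peak 26: n1:26  n2:7  n3:5  n4:0  n5:0.
Shift Pave lane 1→4, Mill lane 2→5, Stripe→4, Shoulder work→2, Signage→5.
Schedule Mill lane 1@1, Pave lane 1@4, Mill lane 2@5, Pave lane 2@1, Stripe@4, Shoulder work@2, Signage@5: n1:8  n2:7  n3:7  n4:8  n5:8 — peak 8.
Total crew member-nights = 38 over 5 nights ⇒ peak ≥ ⌈38/5⌉ = 8, so 8 is optimal.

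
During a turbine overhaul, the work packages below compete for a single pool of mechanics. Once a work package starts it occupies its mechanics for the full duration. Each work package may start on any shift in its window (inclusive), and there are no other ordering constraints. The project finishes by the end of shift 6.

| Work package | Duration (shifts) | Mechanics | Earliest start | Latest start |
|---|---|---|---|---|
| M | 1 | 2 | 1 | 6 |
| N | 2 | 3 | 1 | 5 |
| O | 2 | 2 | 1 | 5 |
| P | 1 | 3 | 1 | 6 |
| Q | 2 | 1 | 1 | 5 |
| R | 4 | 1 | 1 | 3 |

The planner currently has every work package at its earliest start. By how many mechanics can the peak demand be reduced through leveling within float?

Early-start peak: s1:12  s2:7  s3:1  s4:1  s5:0  s6:0 ⇒ 12.
Leveled (M@1, N@2, O@4, P@6, Q@1, R@3): s1:3  s2:4  s3:4  s4:3  s5:3  s6:4 ⇒ 4.
Reduction 12 − 4 = 8.

8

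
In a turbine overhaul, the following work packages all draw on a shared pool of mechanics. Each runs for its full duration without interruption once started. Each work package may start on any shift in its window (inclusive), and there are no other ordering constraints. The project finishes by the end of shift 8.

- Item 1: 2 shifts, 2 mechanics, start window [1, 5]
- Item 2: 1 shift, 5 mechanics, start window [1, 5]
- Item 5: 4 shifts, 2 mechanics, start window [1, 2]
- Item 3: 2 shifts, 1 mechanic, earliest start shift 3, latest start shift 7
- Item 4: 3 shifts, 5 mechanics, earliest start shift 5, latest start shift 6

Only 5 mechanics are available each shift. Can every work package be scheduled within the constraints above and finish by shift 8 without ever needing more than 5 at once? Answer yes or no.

Schedule Item 1@1, Item 2@5, Item 5@1, Item 3@3, Item 4@6: s1:4  s2:4  s3:3  s4:3  s5:5  s6:5  s7:5  s8:5 — peak 5 ≤ 5.

yes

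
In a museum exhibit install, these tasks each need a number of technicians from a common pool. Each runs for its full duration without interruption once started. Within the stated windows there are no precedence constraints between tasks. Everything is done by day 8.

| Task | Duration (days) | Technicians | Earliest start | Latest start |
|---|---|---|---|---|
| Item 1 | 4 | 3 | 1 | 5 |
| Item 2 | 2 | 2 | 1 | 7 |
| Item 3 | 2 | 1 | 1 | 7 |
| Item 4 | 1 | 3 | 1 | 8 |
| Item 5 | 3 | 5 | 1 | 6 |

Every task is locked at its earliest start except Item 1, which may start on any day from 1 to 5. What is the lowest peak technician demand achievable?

Item 1@1: d1:14  d2:11  d3:8  d4:3  d5:0  d6:0  d7:0  d8:0 → peak 14
Item 1@2: d1:11  d2:11  d3:8  d4:3  d5:3  d6:0  d7:0  d8:0 → peak 11
Item 1@3: d1:11  d2:8  d3:8  d4:3  d5:3  d6:3  d7:0  d8:0 → peak 11
Item 1@4: d1:11  d2:8  d3:5  d4:3  d5:3  d6:3  d7:3  d8:0 → peak 11
Item 1@5: d1:11  d2:8  d3:5  d4:0  d5:3  d6:3  d7:3  d8:3 → peak 11
Best is Item 1@2, peak 11.

11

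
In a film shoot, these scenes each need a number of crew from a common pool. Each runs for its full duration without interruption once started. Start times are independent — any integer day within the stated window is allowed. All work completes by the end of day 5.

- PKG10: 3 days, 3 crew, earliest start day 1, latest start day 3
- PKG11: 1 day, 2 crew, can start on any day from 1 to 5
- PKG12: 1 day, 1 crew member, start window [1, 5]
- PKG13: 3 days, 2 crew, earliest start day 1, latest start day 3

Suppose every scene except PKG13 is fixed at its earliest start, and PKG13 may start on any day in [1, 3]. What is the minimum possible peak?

6

PKG13@1: d1:8  d2:5  d3:5  d4:0  d5:0 → peak 8
PKG13@2: d1:6  d2:5  d3:5  d4:2  d5:0 → peak 6
PKG13@3: d1:6  d2:3  d3:5  d4:2  d5:2 → peak 6
Best is PKG13@2, peak 6.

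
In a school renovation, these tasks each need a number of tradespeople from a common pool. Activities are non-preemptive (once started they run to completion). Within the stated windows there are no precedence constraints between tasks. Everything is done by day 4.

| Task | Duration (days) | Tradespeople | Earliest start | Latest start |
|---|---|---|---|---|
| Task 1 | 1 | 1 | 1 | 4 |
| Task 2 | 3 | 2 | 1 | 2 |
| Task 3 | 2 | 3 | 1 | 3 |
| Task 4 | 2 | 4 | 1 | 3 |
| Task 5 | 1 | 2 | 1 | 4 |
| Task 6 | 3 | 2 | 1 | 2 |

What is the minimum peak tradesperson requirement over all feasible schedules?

8

Early-start (Task 1@1, Task 2@1, Task 3@1, Task 4@1, Task 5@1, Task 6@1) gives peak 14: d1:14  d2:11  d3:4  d4:0.
Shift Task 4→3, Task 6→2.
Schedule Task 1@1, Task 2@1, Task 3@1, Task 4@3, Task 5@1, Task 6@2: d1:8  d2:7  d3:8  d4:6 — peak 8.
Total tradesperson-days = 29 over 4 days ⇒ peak ≥ ⌈29/4⌉ = 8, so 8 is optimal.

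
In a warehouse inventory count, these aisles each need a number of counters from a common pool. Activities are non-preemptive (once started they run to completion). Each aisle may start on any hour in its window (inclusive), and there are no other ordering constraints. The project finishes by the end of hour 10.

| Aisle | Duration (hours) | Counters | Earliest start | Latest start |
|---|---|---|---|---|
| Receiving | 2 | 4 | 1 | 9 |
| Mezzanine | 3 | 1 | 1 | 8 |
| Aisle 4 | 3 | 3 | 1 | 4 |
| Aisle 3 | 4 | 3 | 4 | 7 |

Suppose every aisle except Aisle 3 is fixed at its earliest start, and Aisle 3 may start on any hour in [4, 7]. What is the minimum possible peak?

Aisle 3@4: h1:8  h2:8  h3:4  h4:3  h5:3  h6:3  h7:3  h8:0  h9:0  h10:0 → peak 8
Aisle 3@5: h1:8  h2:8  h3:4  h4:0  h5:3  h6:3  h7:3  h8:3  h9:0  h10:0 → peak 8
Aisle 3@6: h1:8  h2:8  h3:4  h4:0  h5:0  h6:3  h7:3  h8:3  h9:3  h10:0 → peak 8
Aisle 3@7: h1:8  h2:8  h3:4  h4:0  h5:0  h6:0  h7:3  h8:3  h9:3  h10:3 → peak 8
Best is Aisle 3@4, peak 8.

8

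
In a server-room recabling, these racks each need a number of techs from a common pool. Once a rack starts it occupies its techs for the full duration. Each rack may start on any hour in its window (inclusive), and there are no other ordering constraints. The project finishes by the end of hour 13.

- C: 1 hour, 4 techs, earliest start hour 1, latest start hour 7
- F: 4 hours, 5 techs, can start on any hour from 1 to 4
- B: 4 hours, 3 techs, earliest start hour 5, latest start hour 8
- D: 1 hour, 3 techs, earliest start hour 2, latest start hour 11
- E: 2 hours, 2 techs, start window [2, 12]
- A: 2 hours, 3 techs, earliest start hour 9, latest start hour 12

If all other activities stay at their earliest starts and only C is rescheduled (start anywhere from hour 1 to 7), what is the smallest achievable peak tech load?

C@1: h1:9  h2:10  h3:7  h4:5  h5:3  h6:3  h7:3  h8:3  h9:3  h10:3  h11:0  h12:0  h13:0 → peak 10
C@2: h1:5  h2:14  h3:7  h4:5  h5:3  h6:3  h7:3  h8:3  h9:3  h10:3  h11:0  h12:0  h13:0 → peak 14
C@3: h1:5  h2:10  h3:11  h4:5  h5:3  h6:3  h7:3  h8:3  h9:3  h10:3  h11:0  h12:0  h13:0 → peak 11
C@4: h1:5  h2:10  h3:7  h4:9  h5:3  h6:3  h7:3  h8:3  h9:3  h10:3  h11:0  h12:0  h13:0 → peak 10
C@5: h1:5  h2:10  h3:7  h4:5  h5:7  h6:3  h7:3  h8:3  h9:3  h10:3  h11:0  h12:0  h13:0 → peak 10
C@6: h1:5  h2:10  h3:7  h4:5  h5:3  h6:7  h7:3  h8:3  h9:3  h10:3  h11:0  h12:0  h13:0 → peak 10
C@7: h1:5  h2:10  h3:7  h4:5  h5:3  h6:3  h7:7  h8:3  h9:3  h10:3  h11:0  h12:0  h13:0 → peak 10
Best is C@1, peak 10.

10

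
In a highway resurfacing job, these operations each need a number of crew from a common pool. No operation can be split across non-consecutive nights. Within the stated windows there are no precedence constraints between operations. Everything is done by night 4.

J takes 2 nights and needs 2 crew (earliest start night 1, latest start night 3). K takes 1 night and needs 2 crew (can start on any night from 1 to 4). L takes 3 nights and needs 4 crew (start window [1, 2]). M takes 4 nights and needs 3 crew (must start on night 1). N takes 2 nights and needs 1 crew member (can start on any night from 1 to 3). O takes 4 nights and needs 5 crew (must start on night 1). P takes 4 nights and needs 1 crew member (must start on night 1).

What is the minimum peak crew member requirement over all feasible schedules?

15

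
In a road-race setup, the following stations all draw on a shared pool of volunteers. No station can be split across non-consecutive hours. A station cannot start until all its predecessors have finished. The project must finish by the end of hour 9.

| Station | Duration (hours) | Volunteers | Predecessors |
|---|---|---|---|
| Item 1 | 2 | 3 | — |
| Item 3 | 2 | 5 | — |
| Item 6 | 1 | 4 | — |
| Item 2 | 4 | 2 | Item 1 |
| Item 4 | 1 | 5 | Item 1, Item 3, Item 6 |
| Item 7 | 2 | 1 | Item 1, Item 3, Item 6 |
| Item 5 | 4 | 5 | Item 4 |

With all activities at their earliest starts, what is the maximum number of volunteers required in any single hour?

12

Early-start schedule: Item 1@1, Item 3@1, Item 6@1, Item 2@3, Item 4@3, Item 7@3, Item 5@4.
Load per hour: hour 1: 12, hour 2: 8, hour 3: 8, hour 4: 8, hour 5: 7, hour 6: 7, hour 7: 5, hour 8: 0, hour 9: 0.
Peak is 12.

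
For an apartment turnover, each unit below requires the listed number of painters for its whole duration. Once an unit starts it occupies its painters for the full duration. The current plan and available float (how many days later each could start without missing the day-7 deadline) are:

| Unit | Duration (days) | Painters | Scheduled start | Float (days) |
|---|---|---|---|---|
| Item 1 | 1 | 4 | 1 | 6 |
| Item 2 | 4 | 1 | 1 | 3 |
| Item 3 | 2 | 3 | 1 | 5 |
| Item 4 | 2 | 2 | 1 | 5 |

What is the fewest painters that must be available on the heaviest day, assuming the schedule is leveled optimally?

4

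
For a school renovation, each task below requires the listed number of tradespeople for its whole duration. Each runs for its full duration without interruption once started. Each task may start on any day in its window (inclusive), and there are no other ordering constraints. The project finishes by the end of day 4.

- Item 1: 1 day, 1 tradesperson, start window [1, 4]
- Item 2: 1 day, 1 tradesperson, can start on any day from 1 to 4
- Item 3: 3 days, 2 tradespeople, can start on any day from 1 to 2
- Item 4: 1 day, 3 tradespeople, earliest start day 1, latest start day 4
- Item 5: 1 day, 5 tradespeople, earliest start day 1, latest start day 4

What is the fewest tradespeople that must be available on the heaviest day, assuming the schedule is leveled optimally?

5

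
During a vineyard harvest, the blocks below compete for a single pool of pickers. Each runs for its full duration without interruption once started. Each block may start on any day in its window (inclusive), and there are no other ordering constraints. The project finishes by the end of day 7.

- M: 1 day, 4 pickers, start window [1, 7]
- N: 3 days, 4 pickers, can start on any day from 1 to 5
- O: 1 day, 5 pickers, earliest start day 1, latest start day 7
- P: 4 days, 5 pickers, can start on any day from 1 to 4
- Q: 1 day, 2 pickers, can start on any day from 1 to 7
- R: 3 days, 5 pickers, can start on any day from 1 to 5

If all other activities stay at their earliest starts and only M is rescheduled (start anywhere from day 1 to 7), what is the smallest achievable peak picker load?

M@1: d1:25  d2:14  d3:14  d4:5  d5:0  d6:0  d7:0 → peak 25
M@2: d1:21  d2:18  d3:14  d4:5  d5:0  d6:0  d7:0 → peak 21
M@3: d1:21  d2:14  d3:18  d4:5  d5:0  d6:0  d7:0 → peak 21
M@4: d1:21  d2:14  d3:14  d4:9  d5:0  d6:0  d7:0 → peak 21
M@5: d1:21  d2:14  d3:14  d4:5  d5:4  d6:0  d7:0 → peak 21
M@6: d1:21  d2:14  d3:14  d4:5  d5:0  d6:4  d7:0 → peak 21
M@7: d1:21  d2:14  d3:14  d4:5  d5:0  d6:0  d7:4 → peak 21
Best is M@2, peak 21.

21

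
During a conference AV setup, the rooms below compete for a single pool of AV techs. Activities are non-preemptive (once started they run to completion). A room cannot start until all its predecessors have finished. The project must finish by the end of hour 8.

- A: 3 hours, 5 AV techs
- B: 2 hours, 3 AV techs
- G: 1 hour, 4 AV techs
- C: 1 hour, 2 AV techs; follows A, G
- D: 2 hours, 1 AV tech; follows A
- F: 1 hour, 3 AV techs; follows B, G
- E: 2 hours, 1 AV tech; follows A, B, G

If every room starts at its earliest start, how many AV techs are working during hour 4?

4

At early start, hour 4 has: C, D, E.
Demand: 2 + 1 + 1 = 4.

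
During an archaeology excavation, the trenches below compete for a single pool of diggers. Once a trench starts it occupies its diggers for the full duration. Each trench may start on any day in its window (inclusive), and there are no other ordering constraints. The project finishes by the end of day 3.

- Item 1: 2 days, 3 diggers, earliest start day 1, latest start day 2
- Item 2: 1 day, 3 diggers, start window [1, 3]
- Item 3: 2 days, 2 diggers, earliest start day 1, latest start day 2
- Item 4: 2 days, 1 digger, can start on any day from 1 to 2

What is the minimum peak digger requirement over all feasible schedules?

6

Early-start (Item 1@1, Item 2@1, Item 3@1, Item 4@1) gives peak 9: d1:9  d2:6  d3:0.
Shift Item 3→2, Item 4→2.
Schedule Item 1@1, Item 2@1, Item 3@2, Item 4@2: d1:6  d2:6  d3:3 — peak 6.
No arrangement of the 24 feasible schedules does better.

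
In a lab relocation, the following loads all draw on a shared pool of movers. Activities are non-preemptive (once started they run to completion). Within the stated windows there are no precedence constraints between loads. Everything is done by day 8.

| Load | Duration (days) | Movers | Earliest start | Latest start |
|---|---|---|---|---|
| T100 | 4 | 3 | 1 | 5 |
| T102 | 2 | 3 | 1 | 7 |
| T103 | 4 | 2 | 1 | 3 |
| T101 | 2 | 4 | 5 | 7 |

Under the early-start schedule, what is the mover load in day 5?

At early start, day 5 has: T101.
Demand: 4 = 4.

4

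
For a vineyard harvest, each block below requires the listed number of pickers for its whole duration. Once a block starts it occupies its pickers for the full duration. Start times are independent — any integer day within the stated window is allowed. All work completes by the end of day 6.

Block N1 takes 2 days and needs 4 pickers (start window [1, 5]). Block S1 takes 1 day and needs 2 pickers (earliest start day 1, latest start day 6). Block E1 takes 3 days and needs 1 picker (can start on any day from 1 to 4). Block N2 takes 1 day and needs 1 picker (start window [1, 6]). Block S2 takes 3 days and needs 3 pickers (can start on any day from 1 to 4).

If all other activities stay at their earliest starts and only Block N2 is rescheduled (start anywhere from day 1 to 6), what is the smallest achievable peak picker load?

Block N2@1: d1:11  d2:8  d3:4  d4:0  d5:0  d6:0 → peak 11
Block N2@2: d1:10  d2:9  d3:4  d4:0  d5:0  d6:0 → peak 10
Block N2@3: d1:10  d2:8  d3:5  d4:0  d5:0  d6:0 → peak 10
Block N2@4: d1:10  d2:8  d3:4  d4:1  d5:0  d6:0 → peak 10
Block N2@5: d1:10  d2:8  d3:4  d4:0  d5:1  d6:0 → peak 10
Block N2@6: d1:10  d2:8  d3:4  d4:0  d5:0  d6:1 → peak 10
Best is Block N2@2, peak 10.

10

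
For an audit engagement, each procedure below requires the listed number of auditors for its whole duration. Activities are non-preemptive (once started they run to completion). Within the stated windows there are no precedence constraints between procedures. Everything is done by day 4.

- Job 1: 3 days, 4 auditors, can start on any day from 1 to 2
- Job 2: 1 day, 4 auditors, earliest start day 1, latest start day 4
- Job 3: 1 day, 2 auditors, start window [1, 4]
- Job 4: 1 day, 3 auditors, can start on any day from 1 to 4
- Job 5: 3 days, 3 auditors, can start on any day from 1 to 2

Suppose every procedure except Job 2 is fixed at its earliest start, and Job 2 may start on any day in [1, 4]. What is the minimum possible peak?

Job 2@1: d1:16  d2:7  d3:7  d4:0 → peak 16
Job 2@2: d1:12  d2:11  d3:7  d4:0 → peak 12
Job 2@3: d1:12  d2:7  d3:11  d4:0 → peak 12
Job 2@4: d1:12  d2:7  d3:7  d4:4 → peak 12
Best is Job 2@2, peak 12.

12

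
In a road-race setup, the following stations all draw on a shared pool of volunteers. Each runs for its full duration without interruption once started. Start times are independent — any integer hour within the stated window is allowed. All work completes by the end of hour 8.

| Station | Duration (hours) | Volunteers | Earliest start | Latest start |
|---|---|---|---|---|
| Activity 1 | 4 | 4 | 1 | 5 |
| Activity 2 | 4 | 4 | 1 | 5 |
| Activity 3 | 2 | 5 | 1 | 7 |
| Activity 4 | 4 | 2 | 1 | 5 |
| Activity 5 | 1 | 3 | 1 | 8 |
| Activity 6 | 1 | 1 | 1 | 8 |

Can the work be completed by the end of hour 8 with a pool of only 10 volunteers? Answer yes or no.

yes

Schedule Activity 1@1, Activity 2@1, Activity 3@5, Activity 4@5, Activity 5@7, Activity 6@5: h1:8  h2:8  h3:8  h4:8  h5:8  h6:7  h7:5  h8:2 — peak 8 ≤ 10.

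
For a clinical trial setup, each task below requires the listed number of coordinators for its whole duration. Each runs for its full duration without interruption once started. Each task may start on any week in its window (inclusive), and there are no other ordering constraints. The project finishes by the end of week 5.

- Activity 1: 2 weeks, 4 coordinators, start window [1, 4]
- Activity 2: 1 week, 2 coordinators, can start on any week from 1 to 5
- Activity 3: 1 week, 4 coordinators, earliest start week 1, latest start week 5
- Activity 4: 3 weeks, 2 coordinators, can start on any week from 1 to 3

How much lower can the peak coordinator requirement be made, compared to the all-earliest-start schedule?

6

Early-start peak: w1:12  w2:6  w3:2  w4:0  w5:0 ⇒ 12.
Leveled (Activity 1@1, Activity 2@1, Activity 3@3, Activity 4@2): w1:6  w2:6  w3:6  w4:2  w5:0 ⇒ 6.
Reduction 12 − 6 = 6.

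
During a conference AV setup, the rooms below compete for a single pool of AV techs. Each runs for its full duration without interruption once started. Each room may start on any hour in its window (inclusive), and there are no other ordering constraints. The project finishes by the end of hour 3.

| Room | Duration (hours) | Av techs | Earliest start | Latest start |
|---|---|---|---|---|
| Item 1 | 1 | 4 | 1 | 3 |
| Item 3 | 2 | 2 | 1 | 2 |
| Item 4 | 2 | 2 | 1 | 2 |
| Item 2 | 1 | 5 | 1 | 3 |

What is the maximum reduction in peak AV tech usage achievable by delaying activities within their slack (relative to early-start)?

Early-start peak: h1:13  h2:4  h3:0 ⇒ 13.
Leveled (Item 1@1, Item 3@1, Item 4@2, Item 2@3): h1:6  h2:4  h3:7 ⇒ 7.
Reduction 13 − 7 = 6.

6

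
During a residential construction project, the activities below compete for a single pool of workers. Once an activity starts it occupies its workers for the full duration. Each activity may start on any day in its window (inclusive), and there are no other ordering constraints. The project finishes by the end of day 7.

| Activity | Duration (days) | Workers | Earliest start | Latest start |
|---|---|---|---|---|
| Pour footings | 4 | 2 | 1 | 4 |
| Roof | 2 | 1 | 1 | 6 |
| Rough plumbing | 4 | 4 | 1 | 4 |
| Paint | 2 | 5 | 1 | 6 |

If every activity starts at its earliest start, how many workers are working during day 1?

12

At early start, day 1 has: Pour footings, Roof, Rough plumbing, Paint.
Demand: 2 + 1 + 4 + 5 = 12.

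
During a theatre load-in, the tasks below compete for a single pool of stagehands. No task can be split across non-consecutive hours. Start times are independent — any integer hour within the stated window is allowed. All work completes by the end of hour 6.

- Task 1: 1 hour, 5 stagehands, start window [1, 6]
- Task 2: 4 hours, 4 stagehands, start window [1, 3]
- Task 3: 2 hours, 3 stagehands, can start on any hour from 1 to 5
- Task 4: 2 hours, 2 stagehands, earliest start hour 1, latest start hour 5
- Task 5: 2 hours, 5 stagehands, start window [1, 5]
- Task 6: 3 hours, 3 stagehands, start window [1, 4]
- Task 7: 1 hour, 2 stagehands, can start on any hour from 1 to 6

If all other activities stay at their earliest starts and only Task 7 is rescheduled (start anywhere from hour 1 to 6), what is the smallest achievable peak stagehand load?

22

Task 7@1: h1:24  h2:17  h3:7  h4:4  h5:0  h6:0 → peak 24
Task 7@2: h1:22  h2:19  h3:7  h4:4  h5:0  h6:0 → peak 22
Task 7@3: h1:22  h2:17  h3:9  h4:4  h5:0  h6:0 → peak 22
Task 7@4: h1:22  h2:17  h3:7  h4:6  h5:0  h6:0 → peak 22
Task 7@5: h1:22  h2:17  h3:7  h4:4  h5:2  h6:0 → peak 22
Task 7@6: h1:22  h2:17  h3:7  h4:4  h5:0  h6:2 → peak 22
Best is Task 7@2, peak 22.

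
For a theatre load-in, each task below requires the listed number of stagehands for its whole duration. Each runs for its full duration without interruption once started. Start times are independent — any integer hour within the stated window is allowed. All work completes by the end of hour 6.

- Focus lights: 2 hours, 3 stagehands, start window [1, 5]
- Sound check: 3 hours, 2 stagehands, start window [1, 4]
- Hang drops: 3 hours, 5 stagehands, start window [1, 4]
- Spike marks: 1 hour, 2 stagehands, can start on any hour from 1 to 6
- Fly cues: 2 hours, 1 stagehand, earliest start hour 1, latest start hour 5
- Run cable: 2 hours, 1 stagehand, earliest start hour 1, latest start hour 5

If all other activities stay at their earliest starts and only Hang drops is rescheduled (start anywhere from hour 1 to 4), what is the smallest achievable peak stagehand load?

9

Hang drops@1: h1:14  h2:12  h3:7  h4:0  h5:0  h6:0 → peak 14
Hang drops@2: h1:9  h2:12  h3:7  h4:5  h5:0  h6:0 → peak 12
Hang drops@3: h1:9  h2:7  h3:7  h4:5  h5:5  h6:0 → peak 9
Hang drops@4: h1:9  h2:7  h3:2  h4:5  h5:5  h6:5 → peak 9
Best is Hang drops@3, peak 9.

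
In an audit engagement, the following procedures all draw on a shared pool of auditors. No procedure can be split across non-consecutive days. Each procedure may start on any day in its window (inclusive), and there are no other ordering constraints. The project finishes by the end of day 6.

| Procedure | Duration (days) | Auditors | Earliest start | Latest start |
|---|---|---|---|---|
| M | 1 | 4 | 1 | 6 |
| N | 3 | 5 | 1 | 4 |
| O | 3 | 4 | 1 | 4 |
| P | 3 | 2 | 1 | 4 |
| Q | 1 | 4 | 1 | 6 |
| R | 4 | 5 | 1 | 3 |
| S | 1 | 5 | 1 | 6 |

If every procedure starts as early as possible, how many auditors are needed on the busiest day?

Early-start schedule: M@1, N@1, O@1, P@1, Q@1, R@1, S@1.
Load per day: day 1: 29, day 2: 16, day 3: 16, day 4: 5, day 5: 0, day 6: 0.
Peak is 29.

29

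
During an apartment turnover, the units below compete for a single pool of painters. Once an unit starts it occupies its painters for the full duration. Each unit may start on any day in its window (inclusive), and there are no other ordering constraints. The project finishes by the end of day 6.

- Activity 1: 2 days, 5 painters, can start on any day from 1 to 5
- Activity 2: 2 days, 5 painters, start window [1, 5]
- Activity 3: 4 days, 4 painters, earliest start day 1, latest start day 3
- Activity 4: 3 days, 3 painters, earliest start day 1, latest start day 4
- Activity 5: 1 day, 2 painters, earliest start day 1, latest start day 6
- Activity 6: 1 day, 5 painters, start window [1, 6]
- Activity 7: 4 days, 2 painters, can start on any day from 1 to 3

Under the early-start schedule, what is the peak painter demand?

26

Early-start schedule: Activity 1@1, Activity 2@1, Activity 3@1, Activity 4@1, Activity 5@1, Activity 6@1, Activity 7@1.
Load per day: day 1: 26, day 2: 19, day 3: 9, day 4: 6, day 5: 0, day 6: 0.
Peak is 26.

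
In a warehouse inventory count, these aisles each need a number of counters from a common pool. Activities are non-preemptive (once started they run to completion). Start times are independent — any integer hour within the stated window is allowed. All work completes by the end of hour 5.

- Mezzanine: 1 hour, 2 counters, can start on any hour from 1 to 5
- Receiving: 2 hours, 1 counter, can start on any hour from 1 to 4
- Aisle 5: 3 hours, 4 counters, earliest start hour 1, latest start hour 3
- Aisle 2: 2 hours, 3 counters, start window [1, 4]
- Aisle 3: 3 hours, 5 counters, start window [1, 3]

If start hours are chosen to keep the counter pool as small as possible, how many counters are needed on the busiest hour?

9

Early-start (Mezzanine@1, Receiving@1, Aisle 5@1, Aisle 2@1, Aisle 3@1) gives peak 15: h1:15  h2:13  h3:9  h4:0  h5:0.
Shift Aisle 2→4, Aisle 3→3.
Schedule Mezzanine@1, Receiving@1, Aisle 5@1, Aisle 2@4, Aisle 3@3: h1:7  h2:5  h3:9  h4:8  h5:8 — peak 9.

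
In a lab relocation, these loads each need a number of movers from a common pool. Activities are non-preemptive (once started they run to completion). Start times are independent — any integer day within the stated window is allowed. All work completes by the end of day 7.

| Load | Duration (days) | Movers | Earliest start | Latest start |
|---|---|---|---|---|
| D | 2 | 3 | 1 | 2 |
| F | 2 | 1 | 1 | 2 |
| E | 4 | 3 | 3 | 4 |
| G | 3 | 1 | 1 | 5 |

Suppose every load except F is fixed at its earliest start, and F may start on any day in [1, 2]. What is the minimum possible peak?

F@1: d1:5  d2:5  d3:4  d4:3  d5:3  d6:3  d7:0 → peak 5
F@2: d1:4  d2:5  d3:5  d4:3  d5:3  d6:3  d7:0 → peak 5
Best is F@1, peak 5.

5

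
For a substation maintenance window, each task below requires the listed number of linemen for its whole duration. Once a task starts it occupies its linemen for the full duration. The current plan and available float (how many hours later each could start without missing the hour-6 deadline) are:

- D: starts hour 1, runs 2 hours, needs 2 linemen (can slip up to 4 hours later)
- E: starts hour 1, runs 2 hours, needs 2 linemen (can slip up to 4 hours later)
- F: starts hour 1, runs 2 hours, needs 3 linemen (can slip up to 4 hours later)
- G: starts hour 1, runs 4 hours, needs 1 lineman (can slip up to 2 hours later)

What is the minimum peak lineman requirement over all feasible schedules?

Early-start (D@1, E@1, F@1, G@1) gives peak 8: h1:8  h2:8  h3:1  h4:1  h5:0  h6:0.
Shift E→3, F→5.
Schedule D@1, E@3, F@5, G@1: h1:3  h2:3  h3:3  h4:3  h5:3  h6:3 — peak 3.
Total lineman-hours = 18 over 6 hours ⇒ peak ≥ ⌈18/6⌉ = 3, so 3 is optimal.

3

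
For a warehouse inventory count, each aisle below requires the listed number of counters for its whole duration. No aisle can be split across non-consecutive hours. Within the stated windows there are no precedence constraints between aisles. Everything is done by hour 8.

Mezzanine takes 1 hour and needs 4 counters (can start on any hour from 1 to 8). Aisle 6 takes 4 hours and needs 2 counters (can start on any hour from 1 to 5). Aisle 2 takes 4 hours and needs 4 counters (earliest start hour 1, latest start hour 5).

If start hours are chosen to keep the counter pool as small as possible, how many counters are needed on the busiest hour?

6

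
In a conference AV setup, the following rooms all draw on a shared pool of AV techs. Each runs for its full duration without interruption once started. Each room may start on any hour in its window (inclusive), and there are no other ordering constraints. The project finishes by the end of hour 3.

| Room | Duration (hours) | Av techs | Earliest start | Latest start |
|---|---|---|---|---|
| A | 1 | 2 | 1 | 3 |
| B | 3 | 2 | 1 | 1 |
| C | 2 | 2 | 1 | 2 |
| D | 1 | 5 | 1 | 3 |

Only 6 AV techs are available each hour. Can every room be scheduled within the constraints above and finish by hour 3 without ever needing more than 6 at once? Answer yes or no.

The minimum achievable peak is 7; 6 < 7, so no feasible schedule stays within the cap.

no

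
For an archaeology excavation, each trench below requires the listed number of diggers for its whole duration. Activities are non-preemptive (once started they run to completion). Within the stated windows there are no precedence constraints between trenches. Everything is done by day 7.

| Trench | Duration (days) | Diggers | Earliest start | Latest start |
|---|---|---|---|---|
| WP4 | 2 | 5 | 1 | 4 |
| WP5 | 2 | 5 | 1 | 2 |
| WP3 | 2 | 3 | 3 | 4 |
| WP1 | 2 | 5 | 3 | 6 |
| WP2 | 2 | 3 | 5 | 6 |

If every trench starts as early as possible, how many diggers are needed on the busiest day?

10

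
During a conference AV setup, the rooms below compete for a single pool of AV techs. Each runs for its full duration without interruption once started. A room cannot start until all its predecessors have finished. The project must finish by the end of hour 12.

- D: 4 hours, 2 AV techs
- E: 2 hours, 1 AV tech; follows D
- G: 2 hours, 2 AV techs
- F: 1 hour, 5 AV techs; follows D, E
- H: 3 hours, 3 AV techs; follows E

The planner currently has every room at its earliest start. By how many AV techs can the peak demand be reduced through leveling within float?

3

Early-start peak: h1:4  h2:4  h3:2  h4:2  h5:1  h6:1  h7:8  h8:3  h9:3  h10:0  h11:0  h12:0 ⇒ 8.
Leveled (D@1, E@5, G@1, F@7, H@8): h1:4  h2:4  h3:2  h4:2  h5:1  h6:1  h7:5  h8:3  h9:3  h10:3  h11:0  h12:0 ⇒ 5.
Reduction 8 − 5 = 3.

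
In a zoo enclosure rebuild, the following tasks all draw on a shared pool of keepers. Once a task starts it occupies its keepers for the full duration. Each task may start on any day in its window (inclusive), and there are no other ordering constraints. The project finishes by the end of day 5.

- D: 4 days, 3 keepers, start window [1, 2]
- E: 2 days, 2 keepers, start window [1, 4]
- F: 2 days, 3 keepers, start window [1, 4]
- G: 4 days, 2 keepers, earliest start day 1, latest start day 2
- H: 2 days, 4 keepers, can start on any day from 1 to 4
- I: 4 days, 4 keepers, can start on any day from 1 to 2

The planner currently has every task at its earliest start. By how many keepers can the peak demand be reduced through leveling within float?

4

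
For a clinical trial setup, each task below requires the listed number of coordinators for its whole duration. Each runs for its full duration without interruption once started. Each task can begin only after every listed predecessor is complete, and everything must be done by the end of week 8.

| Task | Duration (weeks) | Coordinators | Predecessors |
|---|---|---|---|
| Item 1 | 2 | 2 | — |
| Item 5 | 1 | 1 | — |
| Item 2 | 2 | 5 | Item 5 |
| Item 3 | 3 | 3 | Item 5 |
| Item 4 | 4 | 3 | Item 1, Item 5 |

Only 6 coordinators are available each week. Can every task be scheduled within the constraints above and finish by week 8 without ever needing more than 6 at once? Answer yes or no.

yes

Schedule Item 1@1, Item 5@1, Item 2@3, Item 3@5, Item 4@5: w1:3  w2:2  w3:5  w4:5  w5:6  w6:6  w7:6  w8:3 — peak 6 ≤ 6.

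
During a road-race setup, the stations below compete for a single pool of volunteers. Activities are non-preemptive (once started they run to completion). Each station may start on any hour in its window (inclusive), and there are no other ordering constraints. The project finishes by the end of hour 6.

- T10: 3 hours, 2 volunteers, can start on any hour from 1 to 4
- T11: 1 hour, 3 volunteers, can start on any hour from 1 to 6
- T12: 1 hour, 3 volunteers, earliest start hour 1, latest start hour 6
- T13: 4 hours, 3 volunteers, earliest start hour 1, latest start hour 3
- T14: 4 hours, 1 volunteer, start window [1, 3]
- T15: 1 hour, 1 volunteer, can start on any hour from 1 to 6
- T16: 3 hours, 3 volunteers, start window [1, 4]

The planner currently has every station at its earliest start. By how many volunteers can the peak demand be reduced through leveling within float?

9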